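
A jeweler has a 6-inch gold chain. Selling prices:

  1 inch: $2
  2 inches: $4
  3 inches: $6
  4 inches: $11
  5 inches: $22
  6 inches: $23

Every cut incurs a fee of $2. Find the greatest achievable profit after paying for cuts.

23

Consider every possible first cut. v[k] is the best of p[i]+v[k−i] over all sellable i≤k, charging 2 whenever i<k.
v[1] = 2
v[2] = 4
v[3] = 6
v[4] = 11
v[5] = 22
v[6] = 23
Best is to make no cuts and sell whole for $23.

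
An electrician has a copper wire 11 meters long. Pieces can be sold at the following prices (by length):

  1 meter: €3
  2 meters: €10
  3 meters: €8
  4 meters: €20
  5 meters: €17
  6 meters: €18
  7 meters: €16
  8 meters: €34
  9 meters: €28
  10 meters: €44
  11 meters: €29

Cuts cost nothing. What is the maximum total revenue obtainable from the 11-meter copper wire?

53

Consider every possible first cut. r[k] is the best of p[i]+r[k−i] over all sellable i≤k.
r[1] = 3
r[2] = 10
r[3] = 13  (first piece 1, then r[2]=10)
r[4] = 20  (first piece 2, then r[2]=10)
r[5] = 23  (first piece 1, then r[4]=20)
r[6] = 30  (first piece 2, then r[4]=20)
r[7] = 33  (first piece 1, then r[6]=30)
r[8] = 40  (first piece 2, then r[6]=30)
r[9] = 43  (first piece 1, then r[8]=40)
r[10] = 50  (first piece 2, then r[8]=40)
r[11] = 53  (first piece 1, then r[10]=50)
One optimal cutting: 2 + 2 + 2 + 2 + 2 + 1 → €10 + €10 + €10 + €10 + €10 + €3 = €53.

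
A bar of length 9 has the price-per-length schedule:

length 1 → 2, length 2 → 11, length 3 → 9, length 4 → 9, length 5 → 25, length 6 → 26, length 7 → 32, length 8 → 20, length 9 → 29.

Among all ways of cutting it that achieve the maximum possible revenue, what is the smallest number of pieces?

Consider every possible first cut. r[k] is the best of p[i]+r[k−i] over all sellable i≤k.
r[1] = 2
r[2] = 11
r[3] = 13  (first piece 1, then r[2]=11)
r[4] = 22  (first piece 2, then r[2]=11)
r[5] = 25
r[6] = 33  (first piece 2, then r[4]=22)
r[7] = 36  (first piece 2, then r[5]=25)
r[8] = 44  (first piece 2, then r[6]=33)
r[9] = 47  (first piece 2, then r[7]=36)
Maximum revenue is 47.
Now minimize piece count subject to staying optimal: for each k, pieces[k] = 1 + min over i with p[i]+r[k−i]=r[k] of pieces[k−i].
pieces[6] = 3
pieces[7] = 2
pieces[8] = 4
pieces[9] = 3

3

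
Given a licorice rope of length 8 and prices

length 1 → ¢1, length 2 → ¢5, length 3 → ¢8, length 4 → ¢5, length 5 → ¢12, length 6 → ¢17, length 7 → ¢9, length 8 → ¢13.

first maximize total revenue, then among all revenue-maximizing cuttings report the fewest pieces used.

Build r[k] bottom-up: r[k] = max over allowed piece i of (p[i] + r[k−i]).
r[1] = 1
r[2] = max(1+1, 5+0) = 5
r[3] = max(1+5, 5+1, 8+0) = 8
r[4] = max(1+8, 5+5, 8+1, 5+0) = 10
r[5] = max(1+10, 5+8, 8+5, 5+1, 12+0) = 13
r[6] = max(1+13, 5+10, 8+8, 5+5, 12+1, 17+0) = 17
r[7] = max(1+17, 5+13, 8+10, …, 17+1, 9+0) = 18
r[8] = max(1+18, 5+17, 8+13, …, 9+1, 13+0) = 22
Maximum revenue is ¢22.
Now minimize piece count subject to staying optimal: for each k, pieces[k] = 1 + min over i with p[i]+r[k−i]=r[k] of pieces[k−i].
pieces[5] = 2
pieces[6] = 1
pieces[7] = 2
pieces[8] = 2

2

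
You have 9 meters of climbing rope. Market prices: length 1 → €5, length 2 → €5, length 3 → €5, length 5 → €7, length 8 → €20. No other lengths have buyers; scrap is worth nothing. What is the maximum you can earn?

45

Let best[k] be the best obtainable value from length k. For each k, try every first piece i and keep the best of price[i] + best[k−i].
best[1] = 5
best[2] = max(5+5, 5+0) = 10
best[3] = max(5+10, 5+5, 5+0) = 15
best[4] = max(5+15, 5+10, 5+5) = 20
best[5] = max(5+20, 5+15, 5+10, 7+0) = 25
best[6] = max(5+25, 5+20, 5+15, 7+5) = 30
best[7] = max(5+30, 5+25, 5+20, 7+10) = 35
best[8] = max(5+35, 5+30, 5+25, 7+15, 20+0) = 40
best[9] = max(5+40, 5+35, 5+30, 7+20, 20+5) = 45
One optimal cutting: 1 + 1 + 1 + 1 + 1 + 1 + 1 + 1 + 1 → €45.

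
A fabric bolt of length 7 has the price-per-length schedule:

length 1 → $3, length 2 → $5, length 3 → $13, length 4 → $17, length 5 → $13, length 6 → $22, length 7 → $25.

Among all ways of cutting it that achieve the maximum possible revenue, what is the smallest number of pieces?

Build r[k] bottom-up: r[k] = max over allowed piece i of (p[i] + r[k−i]).
r[1] = 3
r[2] = 6  (first piece 1, then r[1]=3)
r[3] = 13
r[4] = 17
r[5] = 20  (first piece 1, then r[4]=17)
r[6] = 26  (first piece 3, then r[3]=13)
r[7] = 30  (first piece 3, then r[4]=17)
Maximum revenue is $30.
Now minimize piece count subject to staying optimal: for each k, pieces[k] = 1 + min over i with p[i]+r[k−i]=r[k] of pieces[k−i].
pieces[4] = 1
pieces[5] = 2
pieces[6] = 2
pieces[7] = 2

2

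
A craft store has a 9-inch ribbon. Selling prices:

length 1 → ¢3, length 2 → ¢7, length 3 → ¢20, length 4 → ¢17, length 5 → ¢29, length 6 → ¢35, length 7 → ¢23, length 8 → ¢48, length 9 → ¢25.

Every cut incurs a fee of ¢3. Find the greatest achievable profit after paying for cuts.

Consider every possible first cut. r[k] is the best of p[i]+r[k−i] over all sellable i≤k, charging 3 whenever i<k.
r[1] = 3
r[2] = max(3+3-3, 7+0) = 7
r[3] = max(3+7-3, 7+3-3, 20+0) = 20
r[4] = max(3+20-3, 7+7-3, 20+3-3, 17+0) = 20
r[5] = max(3+20-3, 7+20-3, 20+7-3, 17+3-3, 29+0) = 29
r[6] = max(3+29-3, 7+20-3, 20+20-3, 17+7-3, 29+3-3, 35+0) = 37
r[7] = max(3+37-3, 7+29-3, 20+20-3, …, 35+3-3, 23+0) = 37
r[8] = max(3+37-3, 7+37-3, 20+29-3, …, 23+3-3, 48+0) = 48
r[9] = max(3+48-3, 7+37-3, 20+37-3, …, 48+3-3, 25+0) = 54
One optimal plan: pieces 3 + 3 + 3 (2 cuts) → ¢60 − ¢6 = ¢54.

54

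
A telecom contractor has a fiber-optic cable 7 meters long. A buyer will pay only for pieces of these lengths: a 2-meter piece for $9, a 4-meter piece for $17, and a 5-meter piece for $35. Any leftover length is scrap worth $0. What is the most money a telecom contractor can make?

Build best[k] bottom-up: best[k] = max over allowed piece i of (p[i] + best[k−i]).
best[1] = 0
best[2] = 9
best[3] = 9
best[4] = max(9+9, 17+0) = 18
best[5] = max(9+9, 17+0, 35+0) = 35
best[6] = max(9+18, 17+9, 35+0) = 35
best[7] = max(9+35, 17+9, 35+9) = 44
One optimal cutting: 5 + 2 → $44.

44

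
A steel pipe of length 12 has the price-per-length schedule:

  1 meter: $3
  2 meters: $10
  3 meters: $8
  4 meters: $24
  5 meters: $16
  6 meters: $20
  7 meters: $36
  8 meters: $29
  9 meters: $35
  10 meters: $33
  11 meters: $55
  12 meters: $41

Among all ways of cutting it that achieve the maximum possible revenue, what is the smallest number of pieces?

3

Consider every possible first cut. r[k] is the best of p[i]+r[k−i] over all sellable i≤k.
r[1] = 3
r[2] = max(3+3, 10+0) = 10
r[3] = max(3+10, 10+3, 8+0) = 13
r[4] = max(3+13, 10+10, 8+3, 24+0) = 24
r[5] = max(3+24, 10+13, 8+10, 24+3, 16+0) = 27
r[6] = max(3+27, 10+24, 8+13, 24+10, 16+3, 20+0) = 34
r[7] = max(3+34, 10+27, 8+24, …, 20+3, 36+0) = 37
r[8] = max(3+37, 10+34, 8+27, …, 36+3, 29+0) = 48
r[9] = max(3+48, 10+37, 8+34, …, 29+3, 35+0) = 51
r[10] = max(3+51, 10+48, 8+37, …, 35+3, 33+0) = 58
r[11] = max(3+58, 10+51, 8+48, …, 33+3, 55+0) = 61
r[12] = max(3+61, 10+58, 8+51, …, 55+3, 41+0) = 72
Maximum revenue is $72.
Now minimize piece count subject to staying optimal: for each k, pieces[k] = 1 + min over i with p[i]+r[k−i]=r[k] of pieces[k−i].
pieces[9] = 3
pieces[10] = 3
pieces[11] = 4
pieces[12] = 3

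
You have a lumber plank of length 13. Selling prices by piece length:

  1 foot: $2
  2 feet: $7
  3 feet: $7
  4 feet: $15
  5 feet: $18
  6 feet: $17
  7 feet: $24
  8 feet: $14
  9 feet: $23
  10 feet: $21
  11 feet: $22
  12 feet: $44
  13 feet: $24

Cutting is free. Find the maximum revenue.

48

Build r[k] bottom-up: r[k] = max over allowed piece i of (p[i] + r[k−i]).
r[1] = 2
r[2] = 7
r[3] = 9  (first piece 1, then r[2]=7)
r[4] = 15
r[5] = 18
r[6] = 22  (first piece 2, then r[4]=15)
r[7] = 25  (first piece 2, then r[5]=18)
r[8] = 30  (first piece 4, then r[4]=15)
r[9] = 33  (first piece 4, then r[5]=18)
r[10] = 37  (first piece 2, then r[8]=30)
r[11] = 40  (first piece 2, then r[9]=33)
r[12] = 45  (first piece 4, then r[8]=30)
r[13] = 48  (first piece 4, then r[9]=33)
One optimal cutting: 5 + 4 + 4 → $18 + $15 + $15 = $48.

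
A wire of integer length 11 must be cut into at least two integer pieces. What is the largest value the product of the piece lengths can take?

Fill f[k] for k=2..11: at each k try every first piece i and multiply by the better of (k−i) uncut or f[k−i].
Small cases: f[2]=1, f[3]=2.
f[4] = 2*max(2,1) = 2*2 = 4
f[5] = 2*max(3,2) = 2*3 = 6
f[6] = 3*max(3,2) = 3*3 = 9
f[7] = 2*max(5,6) = 2*6 = 12
f[8] = 2*max(6,9) = 2*9 = 18
f[9] = 3*max(6,9) = 3*9 = 27
f[10] = 2*max(8,18) = 2*18 = 36
f[11] = 2*max(9,27) = 2*27 = 54
One optimal split: 3 + 3 + 3 + 2; product 3*3*3*2 = 54.

54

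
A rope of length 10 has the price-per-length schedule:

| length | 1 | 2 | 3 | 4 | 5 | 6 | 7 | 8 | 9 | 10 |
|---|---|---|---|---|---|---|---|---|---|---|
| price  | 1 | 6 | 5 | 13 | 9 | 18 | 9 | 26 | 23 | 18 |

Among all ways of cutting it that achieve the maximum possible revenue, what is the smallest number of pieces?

Let r[k] be the best obtainable value from length k. For each k, try every first piece i and keep the best of price[i] + r[k−i].
r[1] = 1
r[2] = 6
r[3] = 7  (first piece 1, then r[2]=6)
r[4] = 13
r[5] = 14  (first piece 1, then r[4]=13)
r[6] = 19  (first piece 2, then r[4]=13)
r[7] = 20  (first piece 1, then r[6]=19)
r[8] = 26  (first piece 4, then r[4]=13)
r[9] = 27  (first piece 1, then r[8]=26)
r[10] = 32  (first piece 2, then r[8]=26)
Maximum revenue is 32.
Now minimize piece count subject to staying optimal: for each k, pieces[k] = 1 + min over i with p[i]+r[k−i]=r[k] of pieces[k−i].
pieces[7] = 3
pieces[8] = 1
pieces[9] = 2
pieces[10] = 2

2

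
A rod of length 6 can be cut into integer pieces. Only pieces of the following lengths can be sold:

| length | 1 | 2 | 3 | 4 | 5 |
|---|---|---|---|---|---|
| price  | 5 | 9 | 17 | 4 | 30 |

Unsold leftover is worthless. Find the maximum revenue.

Build f[k] bottom-up: f[k] = max over allowed piece i of (p[i] + f[k−i]).
f[1] = 5
f[2] = 10  (first piece 1, then f[1]=5)
f[3] = 17
f[4] = 22  (first piece 1, then f[3]=17)
f[5] = 30
f[6] = 35  (first piece 1, then f[5]=30)
One optimal cutting: 5 + 1 → 35.

35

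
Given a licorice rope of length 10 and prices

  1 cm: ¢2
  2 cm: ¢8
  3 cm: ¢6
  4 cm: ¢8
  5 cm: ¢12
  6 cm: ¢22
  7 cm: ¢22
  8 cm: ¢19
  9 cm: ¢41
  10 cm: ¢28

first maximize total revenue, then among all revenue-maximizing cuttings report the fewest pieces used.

Let r[k] be the best obtainable value from length k. For each k, try every first piece i and keep the best of price[i] + r[k−i].
r[1] = 2
r[2] = 8
r[3] = 10  (first piece 1, then r[2]=8)
r[4] = 16  (first piece 2, then r[2]=8)
r[5] = 18  (first piece 1, then r[4]=16)
r[6] = 24  (first piece 2, then r[4]=16)
r[7] = 26  (first piece 1, then r[6]=24)
r[8] = 32  (first piece 2, then r[6]=24)
r[9] = 41
r[10] = 43  (first piece 1, then r[9]=41)
Maximum revenue is ¢43.
Now minimize piece count subject to staying optimal: for each k, pieces[k] = 1 + min over i with p[i]+r[k−i]=r[k] of pieces[k−i].
pieces[7] = 4
pieces[8] = 4
pieces[9] = 1
pieces[10] = 2

2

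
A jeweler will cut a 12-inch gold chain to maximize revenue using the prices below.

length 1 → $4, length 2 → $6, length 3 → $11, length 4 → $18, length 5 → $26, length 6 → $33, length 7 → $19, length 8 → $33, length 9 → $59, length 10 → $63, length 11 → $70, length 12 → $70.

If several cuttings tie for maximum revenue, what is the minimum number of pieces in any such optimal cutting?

2

Let r[k] be the best obtainable value from length k. For each k, try every first piece i and keep the best of price[i] + r[k−i].
r[1] = 4
r[2] = max(4+4, 6+0) = 8
r[3] = max(4+8, 6+4, 11+0) = 12
r[4] = max(4+12, 6+8, 11+4, 18+0) = 18
r[5] = max(4+18, 6+12, 11+8, 18+4, 26+0) = 26
r[6] = max(4+26, 6+18, 11+12, 18+8, 26+4, 33+0) = 33
r[7] = max(4+33, 6+26, 11+18, …, 33+4, 19+0) = 37
r[8] = max(4+37, 6+33, 11+26, …, 19+4, 33+0) = 41
r[9] = max(4+41, 6+37, 11+33, …, 33+4, 59+0) = 59
r[10] = max(4+59, 6+41, 11+37, …, 59+4, 63+0) = 63
r[11] = max(4+63, 6+59, 11+41, …, 63+4, 70+0) = 70
r[12] = max(4+70, 6+63, 11+59, …, 70+4, 70+0) = 74
Maximum revenue is $74.
Now minimize piece count subject to staying optimal: for each k, pieces[k] = 1 + min over i with p[i]+r[k−i]=r[k] of pieces[k−i].
pieces[9] = 1
pieces[10] = 1
pieces[11] = 1
pieces[12] = 2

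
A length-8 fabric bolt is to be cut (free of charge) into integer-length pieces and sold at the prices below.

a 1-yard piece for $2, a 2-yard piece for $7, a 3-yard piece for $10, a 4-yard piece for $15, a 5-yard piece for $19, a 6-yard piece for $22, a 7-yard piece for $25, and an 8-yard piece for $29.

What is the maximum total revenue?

Let best[k] be the best obtainable value from length k. For each k, try every first piece i and keep the best of price[i] + best[k−i].
best[1] = 2
best[2] = 7
best[3] = 10
best[4] = 15
best[5] = 19
best[6] = 22  (first piece 2, then best[4]=15)
best[7] = 26  (first piece 2, then best[5]=19)
best[8] = 30  (first piece 4, then best[4]=15)
One optimal cutting: 4 + 4 → $15 + $15 = $30.

30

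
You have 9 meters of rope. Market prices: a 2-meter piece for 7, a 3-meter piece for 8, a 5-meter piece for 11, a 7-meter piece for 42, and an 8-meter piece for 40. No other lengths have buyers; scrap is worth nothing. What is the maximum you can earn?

Build best[k] bottom-up: best[k] = max over allowed piece i of (p[i] + best[k−i]).
best[1] = 0
best[2] = 7
best[3] = 8
best[4] = 14  (first piece 2, then best[2]=7)
best[5] = 15  (first piece 2, then best[3]=8)
best[6] = 21  (first piece 2, then best[4]=14)
best[7] = 42
best[8] = 42
best[9] = 49  (first piece 2, then best[7]=42)
One optimal cutting: 7 + 2 → 49.

49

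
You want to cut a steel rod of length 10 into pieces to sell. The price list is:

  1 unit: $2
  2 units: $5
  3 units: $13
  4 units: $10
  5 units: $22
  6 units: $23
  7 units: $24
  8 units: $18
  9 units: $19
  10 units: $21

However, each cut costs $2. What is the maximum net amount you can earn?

42

Build net[k] bottom-up: net[k] = max over allowed piece i of (p[i] + net[k−i]) − 2 per cut.
net[1] = 2
net[2] = 5
net[3] = 13
net[4] = 13  (first piece 1, then net[3]=13)
net[5] = 22
net[6] = 24  (first piece 3, then net[3]=13)
net[7] = 25  (first piece 2, then net[5]=22)
net[8] = 33  (first piece 3, then net[5]=22)
net[9] = 35  (first piece 3, then net[6]=24)
net[10] = 42  (first piece 5, then net[5]=22)
One optimal plan: pieces 5 + 5 (1 cut) → $44 − $2 = $42.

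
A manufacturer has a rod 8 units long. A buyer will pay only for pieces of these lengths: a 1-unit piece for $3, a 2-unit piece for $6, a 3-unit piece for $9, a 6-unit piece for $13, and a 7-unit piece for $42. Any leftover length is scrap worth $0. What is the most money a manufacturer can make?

45

Let r[k] be the best obtainable value from length k. For each k, try every first piece i and keep the best of price[i] + r[k−i].
r[1] = 3
r[2] = max(3+3, 6+0) = 6
r[3] = max(3+6, 6+3, 9+0) = 9
r[4] = max(3+9, 6+6, 9+3) = 12
r[5] = max(3+12, 6+9, 9+6) = 15
r[6] = max(3+15, 6+12, 9+9, 13+0) = 18
r[7] = max(3+18, 6+15, 9+12, 13+3, 42+0) = 42
r[8] = max(3+42, 6+18, 9+15, 13+6, 42+3) = 45
One optimal cutting: 7 + 1 → $45.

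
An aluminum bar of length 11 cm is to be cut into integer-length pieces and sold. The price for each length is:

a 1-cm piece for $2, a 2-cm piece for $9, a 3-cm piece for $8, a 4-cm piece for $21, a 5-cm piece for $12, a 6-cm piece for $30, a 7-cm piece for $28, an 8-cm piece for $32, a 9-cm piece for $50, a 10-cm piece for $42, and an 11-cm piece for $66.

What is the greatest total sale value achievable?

Consider every possible first cut. best[k] is the best of p[i]+best[k−i] over all sellable i≤k.
best[1] = 2
best[2] = max(2+2, 9+0) = 9
best[3] = max(2+9, 9+2, 8+0) = 11
best[4] = max(2+11, 9+9, 8+2, 21+0) = 21
best[5] = max(2+21, 9+11, 8+9, 21+2, 12+0) = 23
best[6] = max(2+23, 9+21, 8+11, 21+9, 12+2, 30+0) = 30
best[7] = max(2+30, 9+23, 8+21, …, 30+2, 28+0) = 32
best[8] = max(2+32, 9+30, 8+23, …, 28+2, 32+0) = 42
best[9] = max(2+42, 9+32, 8+30, …, 32+2, 50+0) = 50
best[10] = max(2+50, 9+42, 8+32, …, 50+2, 42+0) = 52
best[11] = max(2+52, 9+50, 8+42, …, 42+2, 66+0) = 66
Best is to sell the whole 11-cm piece uncut for $66.

66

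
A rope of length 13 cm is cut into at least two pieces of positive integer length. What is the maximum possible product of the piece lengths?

Define prod[k] = max over 1≤i<k of i · max(k−i, prod[k−i]); the inner max lets the remainder stay uncut if that's better.
prod[2] = 1·max(1,0) = 1·1 = 1
prod[3] = max(1·2, 2·1) = 2
prod[4] = max(1·3, 2·2, 3·1) = 4
prod[5] = max(1·4, 2·3, 3·2, 4·1) = 6
prod[6] = max(1·6, 2·4, 3·3, 4·2, 5·1) = 9
prod[7] = max(1·9, 2·6, 3·4, 4·3, 5·2, 6·1) = 12
prod[8] = max(1·12, 2·9, 3·6, …, 6·2, 7·1) = 18
prod[9] = max(1·18, 2·12, 3·9, …, 7·2, 8·1) = 27
prod[10] = max(1·27, 2·18, 3·12, …, 8·2, 9·1) = 36
prod[11] = max(1·36, 2·27, 3·18, …, 9·2, 10·1) = 54
prod[12] = max(1·54, 2·36, 3·27, …, 10·2, 11·1) = 81
prod[13] = max(1·81, 2·54, 3·36, …, 11·2, 12·1) = 108
One optimal split: 3 + 3 + 3 + 2 + 2; product 3·3·3·2·2 = 108.

108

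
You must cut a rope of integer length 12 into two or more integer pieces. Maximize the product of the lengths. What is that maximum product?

81

Let g[k] be the best product for length k (with at least one cut). For each first piece i, the rest contributes max(k−i, g[k−i]).
g[2] = 1*max(1,0) = 1*1 = 1
g[3] = 1*max(2,1) = 1*2 = 2
g[4] = 2*max(2,1) = 2*2 = 4
g[5] = 2*max(3,2) = 2*3 = 6
g[6] = 3*max(3,2) = 3*3 = 9
g[7] = 2*max(5,6) = 2*6 = 12
g[8] = 2*max(6,9) = 2*9 = 18
g[9] = 3*max(6,9) = 3*9 = 27
g[10] = 2*max(8,18) = 2*18 = 36
g[11] = 2*max(9,27) = 2*27 = 54
g[12] = 3*max(9,27) = 3*27 = 81
One optimal split: 3 + 3 + 3 + 3; product 3*3*3*3 = 81.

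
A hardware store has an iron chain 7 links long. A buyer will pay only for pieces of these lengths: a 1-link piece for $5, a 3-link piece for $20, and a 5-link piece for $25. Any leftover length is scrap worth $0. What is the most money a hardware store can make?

Consider every possible first cut. r[k] is the best of p[i]+r[k−i] over all sellable i≤k.
r[1] = 5
r[2] = 10  (first piece 1, then r[1]=5)
r[3] = max(5+10, 20+0) = 20
r[4] = max(5+20, 20+5) = 25
r[5] = max(5+25, 20+10, 25+0) = 30
r[6] = max(5+30, 20+20, 25+5) = 40
r[7] = max(5+40, 20+25, 25+10) = 45
One optimal cutting: 3 + 3 + 1 → $45.

45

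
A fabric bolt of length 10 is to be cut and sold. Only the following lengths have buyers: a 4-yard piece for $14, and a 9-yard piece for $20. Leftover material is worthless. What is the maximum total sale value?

Build best[k] bottom-up: best[k] = max over allowed piece i of (p[i] + best[k−i]).
best[1] = 0
best[2] = 0
best[3] = 0
best[4] = 14
best[5] = 14
best[6] = 14
best[7] = 14
best[8] = 28  (first piece 4, then best[4]=14)
best[9] = 28
best[10] = 28
One optimal cutting: pieces 4 + 4 with 2 yards of scrap → $28.

28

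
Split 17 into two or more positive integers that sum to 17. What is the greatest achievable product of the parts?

486

Fill m[k] for k=2..17: at each k try every first piece i and multiply by the better of (k−i) uncut or m[k−i].
m[2] = 1·max(1,0) = 1·1 = 1
m[3] = 1·max(2,1) = 1·2 = 2
m[4] = 2·max(2,1) = 2·2 = 4
m[5] = 2·max(3,2) = 2·3 = 6
m[6] = 3·max(3,2) = 3·3 = 9
m[7] = 2·max(5,6) = 2·6 = 12
m[8] = 2·max(6,9) = 2·9 = 18
m[9] = 3·max(6,9) = 3·9 = 27
m[10] = 2·max(8,18) = 2·18 = 36
m[11] = 2·max(9,27) = 2·27 = 54
m[12] = 3·max(9,27) = 3·27 = 81
m[13] = 2·max(11,54) = 2·54 = 108
m[14] = 2·max(12,81) = 2·81 = 162
m[15] = 3·max(12,81) = 3·81 = 243
m[16] = 2·max(14,162) = 2·162 = 324
m[17] = 2·max(15,243) = 2·243 = 486
One optimal split: 3 + 3 + 3 + 3 + 3 + 2; product 3·3·3·3·3·2 = 486.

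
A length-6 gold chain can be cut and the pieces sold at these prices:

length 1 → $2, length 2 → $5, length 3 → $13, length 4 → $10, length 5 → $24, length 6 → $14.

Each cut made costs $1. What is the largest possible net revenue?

25

Build v[k] bottom-up: v[k] = max over allowed piece i of (p[i] + v[k−i]) − 1 per cut.
v[1] = 2
v[2] = max(2+2-1, 5+0) = 5
v[3] = max(2+5-1, 5+2-1, 13+0) = 13
v[4] = max(2+13-1, 5+5-1, 13+2-1, 10+0) = 14
v[5] = max(2+14-1, 5+13-1, 13+5-1, 10+2-1, 24+0) = 24
v[6] = max(2+24-1, 5+14-1, 13+13-1, 10+5-1, 24+2-1, 14+0) = 25
One optimal plan: pieces 5 + 1 (1 cut) → $26 − $1 = $25.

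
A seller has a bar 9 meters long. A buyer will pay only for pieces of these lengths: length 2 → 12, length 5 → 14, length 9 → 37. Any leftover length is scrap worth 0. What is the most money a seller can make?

48

Build f[k] bottom-up: f[k] = max over allowed piece i of (p[i] + f[k−i]).
f[1] = 0
f[2] = 12
f[3] = 12
f[4] = 24  (first piece 2, then f[2]=12)
f[5] = 24
f[6] = 36  (first piece 2, then f[4]=24)
f[7] = 36
f[8] = 48  (first piece 2, then f[6]=36)
f[9] = 48
One optimal cutting: pieces 2 + 2 + 2 + 2 with 1 meter of scrap → 48.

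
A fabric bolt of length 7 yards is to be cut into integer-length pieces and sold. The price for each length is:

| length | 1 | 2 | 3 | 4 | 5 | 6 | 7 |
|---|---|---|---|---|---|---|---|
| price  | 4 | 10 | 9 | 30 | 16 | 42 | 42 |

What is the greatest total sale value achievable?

46

Build best[k] bottom-up: best[k] = max over allowed piece i of (p[i] + best[k−i]).
best[1] = 4
best[2] = 10
best[3] = 14  (first piece 1, then best[2]=10)
best[4] = 30
best[5] = 34  (first piece 1, then best[4]=30)
best[6] = 42
best[7] = 46  (first piece 1, then best[6]=42)
One optimal cutting: 6 + 1 → $42 + $4 = $46.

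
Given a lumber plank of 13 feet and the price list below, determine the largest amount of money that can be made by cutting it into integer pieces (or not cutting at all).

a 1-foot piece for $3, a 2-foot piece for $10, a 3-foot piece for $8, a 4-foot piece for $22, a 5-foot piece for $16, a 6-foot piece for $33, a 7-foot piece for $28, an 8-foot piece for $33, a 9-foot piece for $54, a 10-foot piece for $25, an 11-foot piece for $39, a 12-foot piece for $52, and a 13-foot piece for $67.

76

Let v[k] be the best obtainable value from length k. For each k, try every first piece i and keep the best of price[i] + v[k−i].
v[1] = 3
v[2] = 10
v[3] = 13  (first piece 1, then v[2]=10)
v[4] = 22
v[5] = 25  (first piece 1, then v[4]=22)
v[6] = 33
v[7] = 36  (first piece 1, then v[6]=33)
v[8] = 44  (first piece 4, then v[4]=22)
v[9] = 54
v[10] = 57  (first piece 1, then v[9]=54)
v[11] = 64  (first piece 2, then v[9]=54)
v[12] = 67  (first piece 1, then v[11]=64)
v[13] = 76  (first piece 4, then v[9]=54)
One optimal cutting: 9 + 4 → $54 + $22 = $76.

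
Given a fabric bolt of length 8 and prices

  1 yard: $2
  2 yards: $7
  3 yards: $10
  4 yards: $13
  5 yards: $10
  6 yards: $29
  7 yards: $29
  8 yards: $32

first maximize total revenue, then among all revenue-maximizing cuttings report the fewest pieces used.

Let r[k] be the best obtainable value from length k. For each k, try every first piece i and keep the best of price[i] + r[k−i].
r[1] = 2
r[2] = 7
r[3] = 10
r[4] = 14  (first piece 2, then r[2]=7)
r[5] = 17  (first piece 2, then r[3]=10)
r[6] = 29
r[7] = 31  (first piece 1, then r[6]=29)
r[8] = 36  (first piece 2, then r[6]=29)
Maximum revenue is $36.
Now minimize piece count subject to staying optimal: for each k, pieces[k] = 1 + min over i with p[i]+r[k−i]=r[k] of pieces[k−i].
pieces[5] = 2
pieces[6] = 1
pieces[7] = 2
pieces[8] = 2

2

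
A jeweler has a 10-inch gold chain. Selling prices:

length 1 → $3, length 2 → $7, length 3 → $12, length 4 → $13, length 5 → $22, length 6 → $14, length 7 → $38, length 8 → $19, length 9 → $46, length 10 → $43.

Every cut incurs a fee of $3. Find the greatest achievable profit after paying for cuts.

47

Consider every possible first cut. r[k] is the best of p[i]+r[k−i] over all sellable i≤k, charging 3 whenever i<k.
r[1] = 3
r[2] = 7
r[3] = 12
r[4] = 13
r[5] = 22
r[6] = 22  (first piece 1, then r[5]=22)
r[7] = 38
r[8] = 38  (first piece 1, then r[7]=38)
r[9] = 46
r[10] = 47  (first piece 3, then r[7]=38)
One optimal plan: pieces 7 + 3 (1 cut) → $50 − $3 = $47.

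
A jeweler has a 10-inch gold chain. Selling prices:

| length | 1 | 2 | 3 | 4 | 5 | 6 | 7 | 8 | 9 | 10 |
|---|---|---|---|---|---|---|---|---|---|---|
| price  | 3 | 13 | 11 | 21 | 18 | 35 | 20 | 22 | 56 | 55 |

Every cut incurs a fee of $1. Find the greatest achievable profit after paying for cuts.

Build r[k] bottom-up: r[k] = max over allowed piece i of (p[i] + r[k−i]) − 1 per cut.
r[1] = 3
r[2] = max(3+3-1, 13+0) = 13
r[3] = max(3+13-1, 13+3-1, 11+0) = 15
r[4] = max(3+15-1, 13+13-1, 11+3-1, 21+0) = 25
r[5] = max(3+25-1, 13+15-1, 11+13-1, 21+3-1, 18+0) = 27
r[6] = max(3+27-1, 13+25-1, 11+15-1, 21+13-1, 18+3-1, 35+0) = 37
r[7] = max(3+37-1, 13+27-1, 11+25-1, …, 35+3-1, 20+0) = 39
r[8] = max(3+39-1, 13+37-1, 11+27-1, …, 20+3-1, 22+0) = 49
r[9] = max(3+49-1, 13+39-1, 11+37-1, …, 22+3-1, 56+0) = 56
r[10] = max(3+56-1, 13+49-1, 11+39-1, …, 56+3-1, 55+0) = 61
One optimal plan: pieces 2 + 2 + 2 + 2 + 2 (4 cuts) → $65 − $4 = $61.

61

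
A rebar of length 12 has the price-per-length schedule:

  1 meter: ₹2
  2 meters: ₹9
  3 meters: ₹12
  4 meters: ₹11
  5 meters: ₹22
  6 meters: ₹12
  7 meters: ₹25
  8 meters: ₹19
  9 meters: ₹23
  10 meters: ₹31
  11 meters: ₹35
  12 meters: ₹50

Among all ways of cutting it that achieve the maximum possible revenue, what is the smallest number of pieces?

6

Build r[k] bottom-up: r[k] = max over allowed piece i of (p[i] + r[k−i]).
r[1] = 2
r[2] = max(2+2, 9+0) = 9
r[3] = max(2+9, 9+2, 12+0) = 12
r[4] = max(2+12, 9+9, 12+2, 11+0) = 18
r[5] = max(2+18, 9+12, 12+9, 11+2, 22+0) = 22
r[6] = max(2+22, 9+18, 12+12, 11+9, 22+2, 12+0) = 27
r[7] = max(2+27, 9+22, 12+18, …, 12+2, 25+0) = 31
r[8] = max(2+31, 9+27, 12+22, …, 25+2, 19+0) = 36
r[9] = max(2+36, 9+31, 12+27, …, 19+2, 23+0) = 40
r[10] = max(2+40, 9+36, 12+31, …, 23+2, 31+0) = 45
r[11] = max(2+45, 9+40, 12+36, …, 31+2, 35+0) = 49
r[12] = max(2+49, 9+45, 12+40, …, 35+2, 50+0) = 54
Maximum revenue is ₹54.
Now minimize piece count subject to staying optimal: for each k, pieces[k] = 1 + min over i with p[i]+r[k−i]=r[k] of pieces[k−i].
pieces[9] = 3
pieces[10] = 5
pieces[11] = 4
pieces[12] = 6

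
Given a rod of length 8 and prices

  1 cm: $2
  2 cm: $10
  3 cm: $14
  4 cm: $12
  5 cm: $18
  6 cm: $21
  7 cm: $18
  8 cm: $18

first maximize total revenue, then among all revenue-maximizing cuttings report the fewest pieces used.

4

Consider every possible first cut. r[k] is the best of p[i]+r[k−i] over all sellable i≤k.
r[1] = 2
r[2] = 10
r[3] = 14
r[4] = 20  (first piece 2, then r[2]=10)
r[5] = 24  (first piece 2, then r[3]=14)
r[6] = 30  (first piece 2, then r[4]=20)
r[7] = 34  (first piece 2, then r[5]=24)
r[8] = 40  (first piece 2, then r[6]=30)
Maximum revenue is $40.
Now minimize piece count subject to staying optimal: for each k, pieces[k] = 1 + min over i with p[i]+r[k−i]=r[k] of pieces[k−i].
pieces[5] = 2
pieces[6] = 3
pieces[7] = 3
pieces[8] = 4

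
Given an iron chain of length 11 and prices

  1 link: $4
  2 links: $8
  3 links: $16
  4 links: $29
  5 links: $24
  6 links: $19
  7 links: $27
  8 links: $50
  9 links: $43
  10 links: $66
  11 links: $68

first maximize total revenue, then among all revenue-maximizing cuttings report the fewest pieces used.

3

Build r[k] bottom-up: r[k] = max over allowed piece i of (p[i] + r[k−i]).
r[1] = 4
r[2] = 8  (first piece 1, then r[1]=4)
r[3] = 16
r[4] = 29
r[5] = 33  (first piece 1, then r[4]=29)
r[6] = 37  (first piece 1, then r[5]=33)
r[7] = 45  (first piece 3, then r[4]=29)
r[8] = 58  (first piece 4, then r[4]=29)
r[9] = 62  (first piece 1, then r[8]=58)
r[10] = 66  (first piece 1, then r[9]=62)
r[11] = 74  (first piece 3, then r[8]=58)
Maximum revenue is $74.
Now minimize piece count subject to staying optimal: for each k, pieces[k] = 1 + min over i with p[i]+r[k−i]=r[k] of pieces[k−i].
pieces[8] = 2
pieces[9] = 3
pieces[10] = 1
pieces[11] = 3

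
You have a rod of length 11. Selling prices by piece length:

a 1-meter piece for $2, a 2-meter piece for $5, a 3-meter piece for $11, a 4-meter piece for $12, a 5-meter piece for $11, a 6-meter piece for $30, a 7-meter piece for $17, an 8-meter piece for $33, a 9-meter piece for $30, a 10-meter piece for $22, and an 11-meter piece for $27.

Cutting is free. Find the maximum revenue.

Let R[k] be the best obtainable value from length k. For each k, try every first piece i and keep the best of price[i] + R[k−i].
R[1] = 2
R[2] = max(2+2, 5+0) = 5
R[3] = max(2+5, 5+2, 11+0) = 11
R[4] = max(2+11, 5+5, 11+2, 12+0) = 13
R[5] = max(2+13, 5+11, 11+5, 12+2, 11+0) = 16
R[6] = max(2+16, 5+13, 11+11, 12+5, 11+2, 30+0) = 30
R[7] = max(2+30, 5+16, 11+13, …, 30+2, 17+0) = 32
R[8] = max(2+32, 5+30, 11+16, …, 17+2, 33+0) = 35
R[9] = max(2+35, 5+32, 11+30, …, 33+2, 30+0) = 41
R[10] = max(2+41, 5+35, 11+32, …, 30+2, 22+0) = 43
R[11] = max(2+43, 5+41, 11+35, …, 22+2, 27+0) = 46
One optimal cutting: 6 + 3 + 2 → $30 + $11 + $5 = $46.

46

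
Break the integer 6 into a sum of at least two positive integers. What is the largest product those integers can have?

Fill prod[k] for k=2..6: at each k try every first piece i and multiply by the better of (k−i) uncut or prod[k−i].
prod[2] = 1·max(1,0) = 1·1 = 1
prod[3] = 1·max(2,1) = 1·2 = 2
prod[4] = 2·max(2,1) = 2·2 = 4
prod[5] = 2·max(3,2) = 2·3 = 6
prod[6] = 3·max(3,2) = 3·3 = 9
One optimal split: 3 + 3; product 3·3 = 9.

9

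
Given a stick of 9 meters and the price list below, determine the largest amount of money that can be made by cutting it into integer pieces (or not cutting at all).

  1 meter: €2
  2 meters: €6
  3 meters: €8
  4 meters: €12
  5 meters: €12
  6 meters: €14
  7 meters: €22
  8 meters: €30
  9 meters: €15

Consider every possible first cut. v[k] is the best of p[i]+v[k−i] over all sellable i≤k.
v[1] = 2
v[2] = 6
v[3] = 8  (first piece 1, then v[2]=6)
v[4] = 12  (first piece 2, then v[2]=6)
v[5] = 14  (first piece 1, then v[4]=12)
v[6] = 18  (first piece 2, then v[4]=12)
v[7] = 22
v[8] = 30
v[9] = 32  (first piece 1, then v[8]=30)
One optimal cutting: 8 + 1 → €30 + €2 = €32.

32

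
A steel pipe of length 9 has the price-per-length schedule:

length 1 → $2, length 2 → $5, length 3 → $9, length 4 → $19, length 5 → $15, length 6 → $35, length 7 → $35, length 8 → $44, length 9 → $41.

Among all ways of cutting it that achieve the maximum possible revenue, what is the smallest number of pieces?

2

Let r[k] be the best obtainable value from length k. For each k, try every first piece i and keep the best of price[i] + r[k−i].
r[1] = 2
r[2] = 5
r[3] = 9
r[4] = 19
r[5] = 21  (first piece 1, then r[4]=19)
r[6] = 35
r[7] = 37  (first piece 1, then r[6]=35)
r[8] = 44
r[9] = 46  (first piece 1, then r[8]=44)
Maximum revenue is $46.
Now minimize piece count subject to staying optimal: for each k, pieces[k] = 1 + min over i with p[i]+r[k−i]=r[k] of pieces[k−i].
pieces[6] = 1
pieces[7] = 2
pieces[8] = 1
pieces[9] = 2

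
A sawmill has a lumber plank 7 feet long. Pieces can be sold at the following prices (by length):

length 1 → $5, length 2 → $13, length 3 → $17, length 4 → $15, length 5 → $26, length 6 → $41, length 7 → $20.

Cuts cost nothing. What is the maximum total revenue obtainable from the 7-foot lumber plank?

46

Build R[k] bottom-up: R[k] = max over allowed piece i of (p[i] + R[k−i]).
R[1] = 5
R[2] = max(5+5, 13+0) = 13
R[3] = max(5+13, 13+5, 17+0) = 18
R[4] = max(5+18, 13+13, 17+5, 15+0) = 26
R[5] = max(5+26, 13+18, 17+13, 15+5, 26+0) = 31
R[6] = max(5+31, 13+26, 17+18, 15+13, 26+5, 41+0) = 41
R[7] = max(5+41, 13+31, 17+26, …, 41+5, 20+0) = 46
One optimal cutting: 6 + 1 → $41 + $5 = $46.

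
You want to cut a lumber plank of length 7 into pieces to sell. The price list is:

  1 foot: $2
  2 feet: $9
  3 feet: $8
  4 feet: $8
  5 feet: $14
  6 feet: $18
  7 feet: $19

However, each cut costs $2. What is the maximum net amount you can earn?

23

Let r[k] be the best obtainable value from length k. For each k, try every first piece i and keep the best of price[i] + r[k−i] minus the 2 cut fee when i<k.
r[1] = 2
r[2] = max(2+2-2, 9+0) = 9
r[3] = max(2+9-2, 9+2-2, 8+0) = 9
r[4] = max(2+9-2, 9+9-2, 8+2-2, 8+0) = 16
r[5] = max(2+16-2, 9+9-2, 8+9-2, 8+2-2, 14+0) = 16
r[6] = max(2+16-2, 9+16-2, 8+9-2, 8+9-2, 14+2-2, 18+0) = 23
r[7] = max(2+23-2, 9+16-2, 8+16-2, …, 18+2-2, 19+0) = 23
One optimal plan: pieces 2 + 2 + 2 + 1 (3 cuts) → $29 − $6 = $23.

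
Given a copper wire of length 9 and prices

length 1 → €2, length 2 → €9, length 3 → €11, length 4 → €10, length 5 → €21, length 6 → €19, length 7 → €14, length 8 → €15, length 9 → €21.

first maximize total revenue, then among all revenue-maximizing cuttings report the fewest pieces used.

3

Consider every possible first cut. r[k] is the best of p[i]+r[k−i] over all sellable i≤k.
r[1] = 2
r[2] = 9
r[3] = 11  (first piece 1, then r[2]=9)
r[4] = 18  (first piece 2, then r[2]=9)
r[5] = 21
r[6] = 27  (first piece 2, then r[4]=18)
r[7] = 30  (first piece 2, then r[5]=21)
r[8] = 36  (first piece 2, then r[6]=27)
r[9] = 39  (first piece 2, then r[7]=30)
Maximum revenue is €39.
Now minimize piece count subject to staying optimal: for each k, pieces[k] = 1 + min over i with p[i]+r[k−i]=r[k] of pieces[k−i].
pieces[6] = 3
pieces[7] = 2
pieces[8] = 4
pieces[9] = 3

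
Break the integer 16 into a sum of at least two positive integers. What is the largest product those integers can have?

324

Define g[k] = max over 1≤i<k of i · max(k−i, g[k−i]); the inner max lets the remainder stay uncut if that's better.
g[2] = 1*max(1,0) = 1*1 = 1
g[3] = 1*max(2,1) = 1*2 = 2
g[4] = 2*max(2,1) = 2*2 = 4
g[5] = 2*max(3,2) = 2*3 = 6
g[6] = 3*max(3,2) = 3*3 = 9
g[7] = 2*max(5,6) = 2*6 = 12
g[8] = 2*max(6,9) = 2*9 = 18
g[9] = 3*max(6,9) = 3*9 = 27
g[10] = 2*max(8,18) = 2*18 = 36
g[11] = 2*max(9,27) = 2*27 = 54
g[12] = 3*max(9,27) = 3*27 = 81
g[13] = 2*max(11,54) = 2*54 = 108
g[14] = 2*max(12,81) = 2*81 = 162
g[15] = 3*max(12,81) = 3*81 = 243
g[16] = 2*max(14,162) = 2*162 = 324
One optimal split: 3 + 3 + 3 + 3 + 2 + 2; product 3*3*3*3*2*2 = 324.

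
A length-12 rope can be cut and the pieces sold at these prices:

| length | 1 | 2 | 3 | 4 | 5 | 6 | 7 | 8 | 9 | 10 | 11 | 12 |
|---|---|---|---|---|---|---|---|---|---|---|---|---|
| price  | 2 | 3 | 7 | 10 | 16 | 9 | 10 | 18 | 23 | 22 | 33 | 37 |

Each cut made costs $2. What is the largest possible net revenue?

37

Consider every possible first cut. v[k] is the best of p[i]+v[k−i] over all sellable i≤k, charging 2 whenever i<k.
v[1] = 2
v[2] = max(2+2-2, 3+0) = 3
v[3] = max(2+3-2, 3+2-2, 7+0) = 7
v[4] = max(2+7-2, 3+3-2, 7+2-2, 10+0) = 10
v[5] = max(2+10-2, 3+7-2, 7+3-2, 10+2-2, 16+0) = 16
v[6] = max(2+16-2, 3+10-2, 7+7-2, 10+3-2, 16+2-2, 9+0) = 16
v[7] = max(2+16-2, 3+16-2, 7+10-2, …, 9+2-2, 10+0) = 17
v[8] = max(2+17-2, 3+16-2, 7+16-2, …, 10+2-2, 18+0) = 21
v[9] = max(2+21-2, 3+17-2, 7+16-2, …, 18+2-2, 23+0) = 24
v[10] = max(2+24-2, 3+21-2, 7+17-2, …, 23+2-2, 22+0) = 30
v[11] = max(2+30-2, 3+24-2, 7+21-2, …, 22+2-2, 33+0) = 33
v[12] = max(2+33-2, 3+30-2, 7+24-2, …, 33+2-2, 37+0) = 37
Best is to make no cuts and sell whole for $37.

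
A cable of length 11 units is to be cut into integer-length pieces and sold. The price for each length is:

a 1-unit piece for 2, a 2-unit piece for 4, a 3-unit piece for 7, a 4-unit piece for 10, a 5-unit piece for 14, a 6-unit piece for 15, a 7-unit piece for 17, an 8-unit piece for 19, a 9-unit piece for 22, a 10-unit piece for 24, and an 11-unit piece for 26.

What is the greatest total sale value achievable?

30

Build v[k] bottom-up: v[k] = max over allowed piece i of (p[i] + v[k−i]).
v[1] = 2
v[2] = 4  (first piece 1, then v[1]=2)
v[3] = 7
v[4] = 10
v[5] = 14
v[6] = 16  (first piece 1, then v[5]=14)
v[7] = 18  (first piece 1, then v[6]=16)
v[8] = 21  (first piece 3, then v[5]=14)
v[9] = 24  (first piece 4, then v[5]=14)
v[10] = 28  (first piece 5, then v[5]=14)
v[11] = 30  (first piece 1, then v[10]=28)
One optimal cutting: 5 + 5 + 1 → 14 + 14 + 2 = 30.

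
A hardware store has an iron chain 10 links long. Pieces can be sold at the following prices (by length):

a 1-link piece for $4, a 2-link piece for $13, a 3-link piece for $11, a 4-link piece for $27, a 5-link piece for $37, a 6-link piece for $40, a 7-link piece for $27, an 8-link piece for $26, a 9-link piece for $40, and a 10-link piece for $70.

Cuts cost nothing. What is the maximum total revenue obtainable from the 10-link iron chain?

Consider every possible first cut. R[k] is the best of p[i]+R[k−i] over all sellable i≤k.
R[1] = 4
R[2] = 13
R[3] = 17  (first piece 1, then R[2]=13)
R[4] = 27
R[5] = 37
R[6] = 41  (first piece 1, then R[5]=37)
R[7] = 50  (first piece 2, then R[5]=37)
R[8] = 54  (first piece 1, then R[7]=50)
R[9] = 64  (first piece 4, then R[5]=37)
R[10] = 74  (first piece 5, then R[5]=37)
One optimal cutting: 5 + 5 → $37 + $37 = $74.

74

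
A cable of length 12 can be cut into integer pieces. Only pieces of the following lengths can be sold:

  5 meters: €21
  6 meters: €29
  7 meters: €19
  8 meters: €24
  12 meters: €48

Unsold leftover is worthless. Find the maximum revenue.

58

Consider every possible first cut. r[k] is the best of p[i]+r[k−i] over all sellable i≤k.
r[1] = 0
r[2] = 0
r[3] = 0
r[4] = 0
r[5] = 21
r[6] = max(21+0, 29+0) = 29
r[7] = max(21+0, 29+0, 19+0) = 29
r[8] = max(21+0, 29+0, 19+0, 24+0) = 29
r[9] = max(21+0, 29+0, 19+0, 24+0) = 29
r[10] = max(21+21, 29+0, 19+0, 24+0) = 42
r[11] = max(21+29, 29+21, 19+0, 24+0) = 50
r[12] = max(21+29, 29+29, 19+21, 24+0, 48+0) = 58
One optimal cutting: 6 + 6 → €58.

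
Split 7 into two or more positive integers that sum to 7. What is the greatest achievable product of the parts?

Define m[k] = max over 1≤i<k of i · max(k−i, m[k−i]); the inner max lets the remainder stay uncut if that's better.
m[2] = 1·max(1,0) = 1·1 = 1
m[3] = max(1·2, 2·1) = 2
m[4] = max(1·3, 2·2, 3·1) = 4
m[5] = max(1·4, 2·3, 3·2, 4·1) = 6
m[6] = max(1·6, 2·4, 3·3, 4·2, 5·1) = 9
m[7] = max(1·9, 2·6, 3·4, 4·3, 5·2, 6·1) = 12
One optimal split: 3 + 2 + 2; product 3·2·2 = 12.

12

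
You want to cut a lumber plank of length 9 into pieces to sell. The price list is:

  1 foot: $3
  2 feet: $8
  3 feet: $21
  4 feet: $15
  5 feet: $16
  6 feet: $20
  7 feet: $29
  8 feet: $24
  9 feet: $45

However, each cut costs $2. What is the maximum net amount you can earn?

Consider every possible first cut. net[k] is the best of p[i]+net[k−i] over all sellable i≤k, charging 2 whenever i<k.
net[1] = 3
net[2] = 8
net[3] = 21
net[4] = 22  (first piece 1, then net[3]=21)
net[5] = 27  (first piece 2, then net[3]=21)
net[6] = 40  (first piece 3, then net[3]=21)
net[7] = 41  (first piece 1, then net[6]=40)
net[8] = 46  (first piece 2, then net[6]=40)
net[9] = 59  (first piece 3, then net[6]=40)
One optimal plan: pieces 3 + 3 + 3 (2 cuts) → $63 − $4 = $59.

59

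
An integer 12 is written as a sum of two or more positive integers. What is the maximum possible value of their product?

81

Let m[k] be the best product for length k (with at least one cut). For each first piece i, the rest contributes max(k−i, m[k−i]).
m[2] = 1*max(1,0) = 1*1 = 1
m[3] = max(1*2, 2*1) = 2
m[4] = max(1*3, 2*2, 3*1) = 4
m[5] = max(1*4, 2*3, 3*2, 4*1) = 6
m[6] = max(1*6, 2*4, 3*3, 4*2, 5*1) = 9
m[7] = max(1*9, 2*6, 3*4, 4*3, 5*2, 6*1) = 12
m[8] = max(1*12, 2*9, 3*6, …, 6*2, 7*1) = 18
m[9] = max(1*18, 2*12, 3*9, …, 7*2, 8*1) = 27
m[10] = max(1*27, 2*18, 3*12, …, 8*2, 9*1) = 36
m[11] = max(1*36, 2*27, 3*18, …, 9*2, 10*1) = 54
m[12] = max(1*54, 2*36, 3*27, …, 10*2, 11*1) = 81
One optimal split: 3 + 3 + 3 + 3; product 3*3*3*3 = 81.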